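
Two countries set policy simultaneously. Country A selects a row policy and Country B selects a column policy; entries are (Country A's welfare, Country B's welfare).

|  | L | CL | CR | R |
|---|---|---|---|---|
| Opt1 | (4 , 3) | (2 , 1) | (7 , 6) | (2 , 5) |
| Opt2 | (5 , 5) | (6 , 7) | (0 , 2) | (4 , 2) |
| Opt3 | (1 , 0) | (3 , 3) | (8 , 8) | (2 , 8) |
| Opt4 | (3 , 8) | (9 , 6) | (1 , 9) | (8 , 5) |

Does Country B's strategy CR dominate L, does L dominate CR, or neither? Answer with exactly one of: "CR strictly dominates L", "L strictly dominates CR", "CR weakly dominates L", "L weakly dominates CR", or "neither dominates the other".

neither dominates the other

CR's payoffs vs L's, by Country A's action — Opt1: 6>3, Opt2: 2<5, Opt3: 8>0, Opt4: 9>8.
CR does better at Opt1, Opt3, Opt4 but worse at Opt2; neither strategy dominates the other.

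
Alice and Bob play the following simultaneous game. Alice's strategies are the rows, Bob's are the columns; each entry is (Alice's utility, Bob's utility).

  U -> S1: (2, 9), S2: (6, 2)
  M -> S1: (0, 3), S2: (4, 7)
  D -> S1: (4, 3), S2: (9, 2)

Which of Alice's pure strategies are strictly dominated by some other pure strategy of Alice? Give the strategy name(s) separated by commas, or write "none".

U, M

U: dominated, since D does at least as well everywhere (S1: 4>2, S2: 9>6).
M: dominated, since U does at least as well everywhere (S1: 2>0, S2: 6>4).
Nothing dominates D: U at S1 (4>2); M at S1 (4>0).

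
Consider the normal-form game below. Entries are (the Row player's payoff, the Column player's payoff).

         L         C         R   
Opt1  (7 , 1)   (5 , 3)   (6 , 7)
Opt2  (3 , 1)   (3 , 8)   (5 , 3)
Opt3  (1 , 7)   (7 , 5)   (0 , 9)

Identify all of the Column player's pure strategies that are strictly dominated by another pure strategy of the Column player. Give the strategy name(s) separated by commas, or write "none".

L

R strictly dominates L — Opt1: 7>1, Opt2: 3>1, Opt3: 9>7.
C: no other strategy beats it everywhere (L at Opt1 (3>1); R at Opt2 (8>3)).
R is not dominated — it holds its own against L at Opt1 (7>1); C at Opt1 (7>3).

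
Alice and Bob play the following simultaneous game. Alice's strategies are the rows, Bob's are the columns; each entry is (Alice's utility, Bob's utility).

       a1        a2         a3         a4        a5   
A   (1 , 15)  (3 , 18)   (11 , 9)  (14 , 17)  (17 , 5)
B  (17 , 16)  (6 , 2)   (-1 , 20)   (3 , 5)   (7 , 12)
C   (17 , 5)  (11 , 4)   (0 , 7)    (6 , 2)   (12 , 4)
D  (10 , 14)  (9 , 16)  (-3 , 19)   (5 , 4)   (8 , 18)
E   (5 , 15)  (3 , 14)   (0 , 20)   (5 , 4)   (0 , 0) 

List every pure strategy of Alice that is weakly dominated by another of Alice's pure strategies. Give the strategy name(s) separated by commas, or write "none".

B, D, E

Nothing dominates A: B at a3 (11>-1); C at a3 (11>0); D at a3 (11>-3); E at a3 (11>0).
C weakly dominates B — a1: 17=17, a2: 11>6, a3: 0>-1, a4: 6>3, a5: 12>7.
C: no other strategy beats it everywhere (A at a1 (17>1); B at a2 (11>6); D at a1 (17>10); E at a1 (17>5)).
C weakly dominates D — a1: 17>10, a2: 11>9, a3: 0>-3, a4: 6>5, a5: 12>8.
C weakly dominates E — a1: 17>5, a2: 11>3, a3: 0=0, a4: 6>5, a5: 12>0.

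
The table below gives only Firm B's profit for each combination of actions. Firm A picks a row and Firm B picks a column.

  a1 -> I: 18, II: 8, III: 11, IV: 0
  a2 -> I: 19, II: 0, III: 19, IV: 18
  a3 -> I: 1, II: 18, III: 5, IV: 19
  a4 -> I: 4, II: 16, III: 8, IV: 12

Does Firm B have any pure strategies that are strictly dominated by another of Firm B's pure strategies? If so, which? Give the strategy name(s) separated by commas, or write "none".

Nothing dominates I: II at a1 (18>8); III at a1 (18>11); IV at a1 (18>0).
II: no other strategy beats it everywhere (I at a3 (18>1); III at a3 (18>5); IV at a1 (8>0)).
III is not dominated — it holds its own against I at a2 (19=19); II at a1 (11>8); IV at a1 (11>0).
Nothing dominates IV: I at a3 (19>1); II at a2 (18>0); III at a3 (19>5).

none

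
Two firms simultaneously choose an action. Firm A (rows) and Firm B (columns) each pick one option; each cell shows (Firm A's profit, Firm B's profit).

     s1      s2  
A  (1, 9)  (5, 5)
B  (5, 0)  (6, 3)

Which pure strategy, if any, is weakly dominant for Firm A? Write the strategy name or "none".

B vs A: s1: 5>1, s2: 6>5.
B is at least as good as every other strategy against every opponent action, so it is weakly dominant.

B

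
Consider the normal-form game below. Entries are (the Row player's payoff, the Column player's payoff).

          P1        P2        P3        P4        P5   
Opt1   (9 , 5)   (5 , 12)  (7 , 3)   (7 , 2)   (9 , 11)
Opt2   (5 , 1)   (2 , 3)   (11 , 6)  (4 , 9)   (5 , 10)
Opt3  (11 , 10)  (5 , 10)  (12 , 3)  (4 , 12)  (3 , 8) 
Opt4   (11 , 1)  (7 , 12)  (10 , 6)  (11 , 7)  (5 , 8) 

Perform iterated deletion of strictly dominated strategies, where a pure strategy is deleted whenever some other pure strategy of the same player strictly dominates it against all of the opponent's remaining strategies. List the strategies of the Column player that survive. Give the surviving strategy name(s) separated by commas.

The Column player's strategy P3 is strictly dominated by P5 (Opt1: 11>3, Opt2: 10>6, Opt3: 8>3, Opt4: 8>6) and is removed.
For the Row player, Opt1 strictly dominates Opt2 on the remaining columns (P1: 9>5, P2: 5>2, P4: 7>4, P5: 9>5); eliminate Opt2.
The Column player's strategy P5 is strictly dominated by P2 (Opt1: 12>11, Opt3: 10>8, Opt4: 12>8) and is removed.
For the Row player, Opt4 strictly dominates Opt1 on the remaining columns (P1: 11>9, P2: 7>5, P4: 11>7); eliminate Opt1.
Column P1 is eliminated: P4 beats it against every remaining row (Opt3: 12>10, Opt4: 7>1).
Row Opt3 is eliminated: Opt4 beats it against every remaining column (P2: 7>5, P4: 11>4).
The Column player's strategy P4 is strictly dominated by P2 (Opt4: 12>7) and is removed.
Among the remaining strategies, none is strictly dominated by another pure strategy of the same player, so the elimination stops.
Surviving strategies — the Row player: {Opt4}; the Column player: {P2}.

P2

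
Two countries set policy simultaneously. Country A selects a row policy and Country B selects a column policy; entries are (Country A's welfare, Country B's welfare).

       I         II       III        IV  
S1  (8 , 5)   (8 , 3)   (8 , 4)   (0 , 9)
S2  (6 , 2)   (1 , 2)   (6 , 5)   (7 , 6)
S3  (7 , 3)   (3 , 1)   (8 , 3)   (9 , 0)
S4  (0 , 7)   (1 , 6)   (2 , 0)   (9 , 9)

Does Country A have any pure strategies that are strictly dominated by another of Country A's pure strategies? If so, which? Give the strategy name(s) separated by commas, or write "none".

S2

Nothing dominates S1: S2 at I (8>6); S3 at I (8>7); S4 at I (8>0).
S2: dominated, since S3 does at least as well everywhere (I: 7>6, II: 3>1, III: 8>6, IV: 9>7).
S3: no other strategy beats it everywhere (S1 at III (8=8); S2 at I (7>6); S4 at I (7>0)).
S4 is not dominated — it holds its own against S1 at IV (9>0); S2 at II (1=1); S3 at IV (9=9).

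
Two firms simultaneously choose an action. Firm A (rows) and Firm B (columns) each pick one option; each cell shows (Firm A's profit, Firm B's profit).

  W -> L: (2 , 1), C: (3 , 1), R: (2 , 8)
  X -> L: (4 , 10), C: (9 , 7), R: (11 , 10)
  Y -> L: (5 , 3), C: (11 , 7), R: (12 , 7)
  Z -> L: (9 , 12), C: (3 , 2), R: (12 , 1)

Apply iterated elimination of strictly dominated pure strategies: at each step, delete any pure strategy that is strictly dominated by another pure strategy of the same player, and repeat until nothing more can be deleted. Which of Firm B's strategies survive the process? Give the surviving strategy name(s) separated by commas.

L, C, R

Row W is eliminated: X beats it against every remaining column (L: 4>2, C: 9>3, R: 11>2).
Firm A's strategy X is strictly dominated by Y (L: 5>4, C: 11>9, R: 12>11) and is removed.
Among the remaining strategies, none is strictly dominated by another pure strategy of the same player, so the elimination stops.
Surviving strategies — Firm A: {Y, Z}; Firm B: {L, C, R}.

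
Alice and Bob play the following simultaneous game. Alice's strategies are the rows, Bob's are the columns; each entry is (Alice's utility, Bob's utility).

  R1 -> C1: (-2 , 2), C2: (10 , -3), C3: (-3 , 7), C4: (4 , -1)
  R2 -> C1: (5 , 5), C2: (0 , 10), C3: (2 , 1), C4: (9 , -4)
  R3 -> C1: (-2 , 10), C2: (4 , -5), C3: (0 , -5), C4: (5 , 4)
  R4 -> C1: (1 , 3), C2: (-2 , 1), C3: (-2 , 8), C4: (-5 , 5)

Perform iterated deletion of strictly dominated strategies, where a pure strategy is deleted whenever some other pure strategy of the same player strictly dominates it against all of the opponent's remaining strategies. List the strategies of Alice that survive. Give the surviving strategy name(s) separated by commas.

Row R4 is eliminated: R2 beats it against every remaining column (C1: 5>1, C2: 0>-2, C3: 2>-2, C4: 9>-5).
Bob's strategy C4 is strictly dominated by C1 (R1: 2>-1, R2: 5>-4, R3: 10>4) and is removed.
Among the remaining strategies, none is strictly dominated by another pure strategy of the same player, so the elimination stops.
Surviving strategies — Alice: {R1, R2, R3}; Bob: {C1, C2, C3}.

R1, R2, R3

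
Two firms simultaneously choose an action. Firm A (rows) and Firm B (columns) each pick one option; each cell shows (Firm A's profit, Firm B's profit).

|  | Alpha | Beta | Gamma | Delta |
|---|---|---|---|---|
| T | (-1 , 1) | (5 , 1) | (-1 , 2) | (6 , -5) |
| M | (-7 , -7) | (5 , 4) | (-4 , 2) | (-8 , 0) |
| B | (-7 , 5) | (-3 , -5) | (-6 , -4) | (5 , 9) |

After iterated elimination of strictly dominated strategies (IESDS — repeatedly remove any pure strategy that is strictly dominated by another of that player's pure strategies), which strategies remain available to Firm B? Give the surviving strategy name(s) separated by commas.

Row B is eliminated: T beats it against every remaining column (Alpha: -1>-7, Beta: 5>-3, Gamma: -1>-6, Delta: 6>5).
For Firm B, Gamma strictly dominates Alpha on the remaining rows (T: 2>1, M: 2>-7); eliminate Alpha.
Column Delta is eliminated: Beta beats it against every remaining row (T: 1>-5, M: 4>0).
Among the remaining strategies, none is strictly dominated by another pure strategy of the same player, so the elimination stops.
Surviving strategies — Firm A: {T, M}; Firm B: {Beta, Gamma}.

Beta, Gamma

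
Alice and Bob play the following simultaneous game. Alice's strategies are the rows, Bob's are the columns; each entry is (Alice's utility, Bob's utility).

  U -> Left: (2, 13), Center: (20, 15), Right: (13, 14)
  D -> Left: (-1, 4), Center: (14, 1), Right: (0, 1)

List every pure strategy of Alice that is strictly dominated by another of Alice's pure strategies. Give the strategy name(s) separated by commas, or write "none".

D

Nothing dominates U: D at Left (2>-1).
D is strictly dominated by U (Left: 2>-1, Center: 20>14, Right: 13>0).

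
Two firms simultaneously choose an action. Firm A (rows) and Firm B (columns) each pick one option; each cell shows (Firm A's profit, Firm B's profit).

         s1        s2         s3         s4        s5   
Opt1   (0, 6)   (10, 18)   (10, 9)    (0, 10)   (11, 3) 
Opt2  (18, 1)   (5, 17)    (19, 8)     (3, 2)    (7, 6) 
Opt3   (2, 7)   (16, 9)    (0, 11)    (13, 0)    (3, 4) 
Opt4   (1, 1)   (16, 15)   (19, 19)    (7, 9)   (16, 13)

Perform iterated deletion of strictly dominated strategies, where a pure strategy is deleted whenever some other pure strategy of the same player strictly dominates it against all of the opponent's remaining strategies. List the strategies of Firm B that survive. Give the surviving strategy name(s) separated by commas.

s2, s3

Firm A's strategy Opt1 is strictly dominated by Opt4 (s1: 1>0, s2: 16>10, s3: 19>10, s4: 7>0, s5: 16>11) and is removed.
For Firm B, s2 strictly dominates s1 on the remaining rows (Opt2: 17>1, Opt3: 9>7, Opt4: 15>1); eliminate s1.
Column s4 is eliminated: s2 beats it against every remaining row (Opt2: 17>2, Opt3: 9>0, Opt4: 15>9).
Column s5 is eliminated: s2 beats it against every remaining row (Opt2: 17>6, Opt3: 9>4, Opt4: 15>13).
Among the remaining strategies, none is strictly dominated by another pure strategy of the same player, so the elimination stops.
Surviving strategies — Firm A: {Opt2, Opt3, Opt4}; Firm B: {s2, s3}.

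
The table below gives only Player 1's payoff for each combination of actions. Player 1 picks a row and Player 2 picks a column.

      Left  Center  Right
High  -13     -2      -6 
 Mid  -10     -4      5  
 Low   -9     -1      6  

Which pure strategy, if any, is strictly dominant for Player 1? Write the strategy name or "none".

Low

Low vs High: Left: -9>-13, Center: -1>-2, Right: 6>-6.
Low vs Mid: Left: -9>-10, Center: -1>-4, Right: 6>5.
Low strictly beats every other strategy against every opponent action, so it is strictly dominant.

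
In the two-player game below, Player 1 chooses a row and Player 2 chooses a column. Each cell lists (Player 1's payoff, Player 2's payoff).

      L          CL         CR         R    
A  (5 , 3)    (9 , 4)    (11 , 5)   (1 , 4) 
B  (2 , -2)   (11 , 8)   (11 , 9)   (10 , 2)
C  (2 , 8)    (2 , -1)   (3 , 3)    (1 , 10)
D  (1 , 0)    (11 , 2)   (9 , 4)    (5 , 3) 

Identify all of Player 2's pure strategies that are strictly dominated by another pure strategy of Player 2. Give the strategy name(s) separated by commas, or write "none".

L, CL

L: dominated, since R does at least as well everywhere (A: 4>3, B: 2>-2, C: 10>8, D: 3>0).
CL is strictly dominated by CR (A: 5>4, B: 9>8, C: 3>-1, D: 4>2).
CR: no other strategy beats it everywhere (L at A (5>3); CL at A (5>4); R at A (5>4)).
R is not dominated — it holds its own against L at A (4>3); CL at A (4=4); CR at C (10>3).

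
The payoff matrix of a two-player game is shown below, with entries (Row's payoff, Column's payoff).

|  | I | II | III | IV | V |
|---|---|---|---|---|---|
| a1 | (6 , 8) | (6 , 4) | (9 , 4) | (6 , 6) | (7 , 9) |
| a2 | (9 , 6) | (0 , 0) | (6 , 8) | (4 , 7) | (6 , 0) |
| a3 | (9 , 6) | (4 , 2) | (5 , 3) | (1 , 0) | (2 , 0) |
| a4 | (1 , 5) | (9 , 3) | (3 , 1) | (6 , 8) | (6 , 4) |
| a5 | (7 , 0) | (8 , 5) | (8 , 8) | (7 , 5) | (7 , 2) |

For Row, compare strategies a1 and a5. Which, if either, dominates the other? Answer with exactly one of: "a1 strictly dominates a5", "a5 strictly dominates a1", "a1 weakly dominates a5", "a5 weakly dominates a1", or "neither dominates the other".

a1's payoffs vs a5's, by Column's action — I: 6<7, II: 6<8, III: 9>8, IV: 6<7, V: 7=7.
a1 does better at III but worse at I, II, IV; neither strategy dominates the other.

neither dominates the other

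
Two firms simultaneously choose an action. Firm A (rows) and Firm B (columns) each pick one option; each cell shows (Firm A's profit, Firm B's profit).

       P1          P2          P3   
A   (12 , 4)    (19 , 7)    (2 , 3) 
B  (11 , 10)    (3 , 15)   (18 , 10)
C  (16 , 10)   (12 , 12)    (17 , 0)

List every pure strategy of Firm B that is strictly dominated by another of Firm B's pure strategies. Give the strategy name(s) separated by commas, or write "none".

P2 strictly dominates P1 — A: 7>4, B: 15>10, C: 12>10.
P2: no other strategy beats it everywhere (P1 at A (7>4); P3 at A (7>3)).
P3: dominated, since P2 does at least as well everywhere (A: 7>3, B: 15>10, C: 12>0).

P1, P3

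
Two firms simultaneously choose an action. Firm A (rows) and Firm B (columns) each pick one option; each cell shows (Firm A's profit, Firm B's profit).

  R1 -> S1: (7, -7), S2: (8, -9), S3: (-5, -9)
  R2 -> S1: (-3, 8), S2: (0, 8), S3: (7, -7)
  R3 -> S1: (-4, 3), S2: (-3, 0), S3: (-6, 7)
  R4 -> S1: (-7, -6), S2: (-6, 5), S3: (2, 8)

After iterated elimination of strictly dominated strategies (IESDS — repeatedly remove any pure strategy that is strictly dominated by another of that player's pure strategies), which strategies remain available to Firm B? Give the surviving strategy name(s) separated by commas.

S1

Row R3 is eliminated: R1 beats it against every remaining column (S1: 7>-4, S2: 8>-3, S3: -5>-6).
Firm A's strategy R4 is strictly dominated by R2 (S1: -3>-7, S2: 0>-6, S3: 7>2) and is removed.
For Firm B, S1 strictly dominates S3 on the remaining rows (R1: -7>-9, R2: 8>-7); eliminate S3.
Row R2 is eliminated: R1 beats it against every remaining column (S1: 7>-3, S2: 8>0).
Column S2 is eliminated: S1 beats it against every remaining row (R1: -7>-9).
Among the remaining strategies, none is strictly dominated by another pure strategy of the same player, so the elimination stops.
Surviving strategies — Firm A: {R1}; Firm B: {S1}.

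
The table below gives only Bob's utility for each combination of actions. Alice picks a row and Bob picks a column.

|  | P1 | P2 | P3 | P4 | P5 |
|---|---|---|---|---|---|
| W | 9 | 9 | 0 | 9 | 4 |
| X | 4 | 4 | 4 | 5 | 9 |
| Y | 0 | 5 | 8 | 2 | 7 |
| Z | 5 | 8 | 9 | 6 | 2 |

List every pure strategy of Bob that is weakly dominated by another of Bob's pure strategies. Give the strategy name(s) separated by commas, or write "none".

P1

P1: dominated, since P2 does at least as well everywhere (W: 9=9, X: 4=4, Y: 5>0, Z: 8>5).
P2 is not dominated — it holds its own against P1 at Y (5>0); P3 at W (9>0); P4 at Y (5>2); P5 at W (9>4).
Nothing dominates P3: P1 at Y (8>0); P2 at Y (8>5); P4 at Y (8>2); P5 at Y (8>7).
P4 is not dominated — it holds its own against P1 at X (5>4); P2 at X (5>4); P3 at W (9>0); P5 at W (9>4).
Nothing dominates P5: P1 at X (9>4); P2 at X (9>4); P3 at W (4>0); P4 at X (9>5).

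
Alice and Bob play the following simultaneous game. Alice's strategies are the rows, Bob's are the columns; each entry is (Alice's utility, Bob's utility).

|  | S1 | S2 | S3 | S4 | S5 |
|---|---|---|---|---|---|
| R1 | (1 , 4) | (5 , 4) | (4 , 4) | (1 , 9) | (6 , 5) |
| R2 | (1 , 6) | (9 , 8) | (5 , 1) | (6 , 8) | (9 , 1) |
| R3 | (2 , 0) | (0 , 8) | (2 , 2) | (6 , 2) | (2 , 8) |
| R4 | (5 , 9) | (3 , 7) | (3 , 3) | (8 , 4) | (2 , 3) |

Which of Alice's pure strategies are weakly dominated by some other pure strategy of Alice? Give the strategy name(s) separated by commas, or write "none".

R1, R3

R1 is weakly dominated by R2 (S1: 1=1, S2: 9>5, S3: 5>4, S4: 6>1, S5: 9>6).
R2 is not dominated — it holds its own against R1 at S2 (9>5); R3 at S2 (9>0); R4 at S2 (9>3).
R4 weakly dominates R3 — S1: 5>2, S2: 3>0, S3: 3>2, S4: 8>6, S5: 2=2.
R4: no other strategy beats it everywhere (R1 at S1 (5>1); R2 at S1 (5>1); R3 at S1 (5>2)).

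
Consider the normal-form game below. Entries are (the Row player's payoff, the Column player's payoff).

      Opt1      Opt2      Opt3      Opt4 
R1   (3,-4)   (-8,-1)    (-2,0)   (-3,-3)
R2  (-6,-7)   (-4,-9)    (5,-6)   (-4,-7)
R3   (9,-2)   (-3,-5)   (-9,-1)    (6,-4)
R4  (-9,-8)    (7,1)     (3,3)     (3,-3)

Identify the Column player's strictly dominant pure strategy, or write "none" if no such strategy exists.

Opt3 vs Opt1: R1: 0>-4, R2: -6>-7, R3: -1>-2, R4: 3>-8.
Opt3 vs Opt2: R1: 0>-1, R2: -6>-9, R3: -1>-5, R4: 3>1.
Opt3 vs Opt4: R1: 0>-3, R2: -6>-7, R3: -1>-4, R4: 3>-3.
Opt3 strictly beats every other strategy against every opponent action, so it is strictly dominant.

Opt3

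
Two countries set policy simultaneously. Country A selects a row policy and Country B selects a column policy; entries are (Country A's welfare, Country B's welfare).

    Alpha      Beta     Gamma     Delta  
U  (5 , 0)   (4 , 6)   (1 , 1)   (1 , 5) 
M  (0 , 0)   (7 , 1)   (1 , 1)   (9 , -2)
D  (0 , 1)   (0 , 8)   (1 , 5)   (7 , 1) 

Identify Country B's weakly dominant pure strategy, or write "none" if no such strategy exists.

Beta vs Alpha: U: 6>0, M: 1>0, D: 8>1.
Beta vs Gamma: U: 6>1, M: 1=1, D: 8>5.
Beta vs Delta: U: 6>5, M: 1>-2, D: 8>1.
Beta is at least as good as every other strategy against every opponent action, so it is weakly dominant.

Beta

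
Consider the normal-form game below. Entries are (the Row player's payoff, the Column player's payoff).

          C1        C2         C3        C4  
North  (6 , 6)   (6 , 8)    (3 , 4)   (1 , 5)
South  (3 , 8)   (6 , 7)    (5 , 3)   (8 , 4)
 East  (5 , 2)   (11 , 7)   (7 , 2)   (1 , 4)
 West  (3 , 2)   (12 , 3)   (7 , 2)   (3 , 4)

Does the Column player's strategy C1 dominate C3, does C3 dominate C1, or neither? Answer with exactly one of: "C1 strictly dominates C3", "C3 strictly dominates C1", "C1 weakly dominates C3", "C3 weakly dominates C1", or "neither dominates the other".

C1 weakly dominates C3

C1's payoffs vs C3's, by the Row player's action — North: 6>4, South: 8>3, East: 2=2, West: 2=2.
C1 is at least as good everywhere and strictly better somewhere (tied only at East, West), so C1 weakly but not strictly dominates C3.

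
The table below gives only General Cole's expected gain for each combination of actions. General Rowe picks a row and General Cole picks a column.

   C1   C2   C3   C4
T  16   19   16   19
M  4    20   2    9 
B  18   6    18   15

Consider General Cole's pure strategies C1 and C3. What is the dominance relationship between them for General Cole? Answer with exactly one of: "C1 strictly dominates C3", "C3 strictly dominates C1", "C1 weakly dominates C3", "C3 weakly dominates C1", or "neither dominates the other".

C1 weakly dominates C3

C1's payoffs vs C3's, by General Rowe's action — T: 16=16, M: 4>2, B: 18=18.
C1 is at least as good everywhere and strictly better somewhere (tied only at T, B), so C1 weakly but not strictly dominates C3.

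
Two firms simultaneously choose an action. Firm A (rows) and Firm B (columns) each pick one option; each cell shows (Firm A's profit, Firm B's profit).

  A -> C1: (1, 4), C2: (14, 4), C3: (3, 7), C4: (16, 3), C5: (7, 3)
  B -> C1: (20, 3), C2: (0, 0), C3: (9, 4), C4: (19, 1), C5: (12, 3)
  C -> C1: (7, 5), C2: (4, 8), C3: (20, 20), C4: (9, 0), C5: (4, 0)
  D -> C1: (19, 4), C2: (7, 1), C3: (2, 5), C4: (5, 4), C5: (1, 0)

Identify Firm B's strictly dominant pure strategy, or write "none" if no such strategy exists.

C3 vs C1: A: 7>4, B: 4>3, C: 20>5, D: 5>4.
C3 vs C2: A: 7>4, B: 4>0, C: 20>8, D: 5>1.
C3 vs C4: A: 7>3, B: 4>1, C: 20>0, D: 5>4.
C3 vs C5: A: 7>3, B: 4>3, C: 20>0, D: 5>0.
C3 strictly beats every other strategy against every opponent action, so it is strictly dominant.

C3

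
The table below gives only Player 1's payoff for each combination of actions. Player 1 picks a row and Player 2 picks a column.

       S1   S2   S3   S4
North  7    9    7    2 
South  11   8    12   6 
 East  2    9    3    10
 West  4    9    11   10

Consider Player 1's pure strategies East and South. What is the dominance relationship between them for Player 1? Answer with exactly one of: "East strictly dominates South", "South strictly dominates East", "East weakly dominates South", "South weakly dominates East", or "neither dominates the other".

neither dominates the other

Compare East to South across each opponent action: S1: 2<11, S2: 9>8, S3: 3<12, S4: 10>6.
East does better at S2, S4 but worse at S1, S3; neither strategy dominates the other.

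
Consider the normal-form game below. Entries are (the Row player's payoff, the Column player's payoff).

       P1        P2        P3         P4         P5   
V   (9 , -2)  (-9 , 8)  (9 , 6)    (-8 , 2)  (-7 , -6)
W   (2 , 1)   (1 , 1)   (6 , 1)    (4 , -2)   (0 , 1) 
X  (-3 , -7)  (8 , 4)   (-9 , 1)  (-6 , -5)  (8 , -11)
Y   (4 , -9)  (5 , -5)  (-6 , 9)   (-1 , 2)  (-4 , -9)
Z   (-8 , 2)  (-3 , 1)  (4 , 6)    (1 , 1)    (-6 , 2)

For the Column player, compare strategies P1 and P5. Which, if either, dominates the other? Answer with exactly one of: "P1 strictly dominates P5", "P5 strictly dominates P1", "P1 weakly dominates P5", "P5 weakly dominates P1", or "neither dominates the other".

P1 weakly dominates P5

Compare P1 to P5 across every action of the Row player: V: -2>-6, W: 1=1, X: -7>-11, Y: -9=-9, Z: 2=2.
P1 is at least as good everywhere and strictly better somewhere (tied only at W, Y, Z), so P1 weakly but not strictly dominates P5.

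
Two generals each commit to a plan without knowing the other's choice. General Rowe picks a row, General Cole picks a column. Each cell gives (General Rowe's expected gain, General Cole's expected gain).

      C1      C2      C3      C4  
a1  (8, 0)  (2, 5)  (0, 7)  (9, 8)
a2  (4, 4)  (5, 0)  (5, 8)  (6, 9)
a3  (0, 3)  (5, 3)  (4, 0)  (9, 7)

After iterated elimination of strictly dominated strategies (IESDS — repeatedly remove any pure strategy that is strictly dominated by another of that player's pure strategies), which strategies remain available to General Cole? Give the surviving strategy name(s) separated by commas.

For General Cole, C4 strictly dominates C1 on the remaining rows (a1: 8>0, a2: 9>4, a3: 7>3); eliminate C1.
Column C2 is eliminated: C4 beats it against every remaining row (a1: 8>5, a2: 9>0, a3: 7>3).
For General Cole, C4 strictly dominates C3 on the remaining rows (a1: 8>7, a2: 9>8, a3: 7>0); eliminate C3.
Row a2 is eliminated: a1 beats it against every remaining column (C4: 9>6).
Among the remaining strategies, none is strictly dominated by another pure strategy of the same player, so the elimination stops.
Surviving strategies — General Rowe: {a1, a3}; General Cole: {C4}.

C4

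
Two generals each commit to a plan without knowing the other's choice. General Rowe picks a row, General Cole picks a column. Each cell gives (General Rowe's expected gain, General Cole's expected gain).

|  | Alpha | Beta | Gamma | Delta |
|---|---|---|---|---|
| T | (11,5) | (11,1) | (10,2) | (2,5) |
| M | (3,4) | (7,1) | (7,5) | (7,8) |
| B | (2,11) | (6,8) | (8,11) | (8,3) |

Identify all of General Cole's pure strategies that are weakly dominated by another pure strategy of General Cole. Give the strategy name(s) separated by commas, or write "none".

Beta

Alpha: no other strategy beats it everywhere (Beta at T (5>1); Gamma at T (5>2); Delta at B (11>3)).
Beta is weakly dominated by Alpha (T: 5>1, M: 4>1, B: 11>8).
Nothing dominates Gamma: Alpha at M (5>4); Beta at T (2>1); Delta at B (11>3).
Delta: no other strategy beats it everywhere (Alpha at M (8>4); Beta at T (5>1); Gamma at T (5>2)).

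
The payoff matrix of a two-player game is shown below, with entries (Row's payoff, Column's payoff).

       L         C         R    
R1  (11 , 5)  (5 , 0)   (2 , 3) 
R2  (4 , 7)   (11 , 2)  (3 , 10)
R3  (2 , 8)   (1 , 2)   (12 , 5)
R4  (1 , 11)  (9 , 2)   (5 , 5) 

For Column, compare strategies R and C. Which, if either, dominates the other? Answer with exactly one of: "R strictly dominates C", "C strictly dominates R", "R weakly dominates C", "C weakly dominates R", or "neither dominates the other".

Compare R to C across each opponent action: R1: 3>0, R2: 10>2, R3: 5>2, R4: 5>2.
Every comparison favours R, so R strictly dominates C.

R strictly dominates C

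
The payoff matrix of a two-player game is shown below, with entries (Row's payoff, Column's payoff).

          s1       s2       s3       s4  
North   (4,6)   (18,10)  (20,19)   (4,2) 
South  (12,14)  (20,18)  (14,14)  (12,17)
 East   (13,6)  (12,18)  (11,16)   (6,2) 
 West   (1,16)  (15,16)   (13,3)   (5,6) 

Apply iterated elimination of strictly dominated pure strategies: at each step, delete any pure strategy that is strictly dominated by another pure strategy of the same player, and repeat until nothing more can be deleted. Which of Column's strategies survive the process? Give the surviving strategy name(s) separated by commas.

s2, s3

Row's strategy West is strictly dominated by South (s1: 12>1, s2: 20>15, s3: 14>13, s4: 12>5) and is removed.
Column s1 is eliminated: s2 beats it against every remaining row (North: 10>6, South: 18>14, East: 18>6).
Row's strategy East is strictly dominated by South (s2: 20>12, s3: 14>11, s4: 12>6) and is removed.
For Column, s2 strictly dominates s4 on the remaining rows (North: 10>2, South: 18>17); eliminate s4.
Among the remaining strategies, none is strictly dominated by another pure strategy of the same player, so the elimination stops.
Surviving strategies — Row: {North, South}; Column: {s2, s3}.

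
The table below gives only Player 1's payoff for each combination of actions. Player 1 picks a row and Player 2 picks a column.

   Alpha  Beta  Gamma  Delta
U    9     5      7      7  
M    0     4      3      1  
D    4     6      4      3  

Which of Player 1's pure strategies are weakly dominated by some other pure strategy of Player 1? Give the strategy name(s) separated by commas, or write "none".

Nothing dominates U: M at Alpha (9>0); D at Alpha (9>4).
U weakly dominates M — Alpha: 9>0, Beta: 5>4, Gamma: 7>3, Delta: 7>1.
Nothing dominates D: U at Beta (6>5); M at Alpha (4>0).

M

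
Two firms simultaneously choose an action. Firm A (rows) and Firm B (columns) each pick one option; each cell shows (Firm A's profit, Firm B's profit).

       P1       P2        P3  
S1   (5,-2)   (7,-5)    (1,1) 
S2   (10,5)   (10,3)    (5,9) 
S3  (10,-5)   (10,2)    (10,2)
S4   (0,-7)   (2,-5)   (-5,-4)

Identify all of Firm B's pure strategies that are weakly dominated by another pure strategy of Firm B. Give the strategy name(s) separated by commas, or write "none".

P3 weakly dominates P1 — S1: 1>-2, S2: 9>5, S3: 2>-5, S4: -4>-7.
P2 is weakly dominated by P3 (S1: 1>-5, S2: 9>3, S3: 2=2, S4: -4>-5).
P3: no other strategy beats it everywhere (P1 at S1 (1>-2); P2 at S1 (1>-5)).

P1, P2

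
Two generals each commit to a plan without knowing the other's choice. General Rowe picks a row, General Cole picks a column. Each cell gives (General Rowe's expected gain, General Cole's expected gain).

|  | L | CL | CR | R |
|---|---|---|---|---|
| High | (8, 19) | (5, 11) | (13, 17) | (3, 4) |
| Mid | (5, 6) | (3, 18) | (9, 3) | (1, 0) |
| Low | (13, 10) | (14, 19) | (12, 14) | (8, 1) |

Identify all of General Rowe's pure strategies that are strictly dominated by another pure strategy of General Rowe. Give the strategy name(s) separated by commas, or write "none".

Nothing dominates High: Mid at L (8>5); Low at CR (13>12).
High strictly dominates Mid — L: 8>5, CL: 5>3, CR: 13>9, R: 3>1.
Low: no other strategy beats it everywhere (High at L (13>8); Mid at L (13>5)).

Mid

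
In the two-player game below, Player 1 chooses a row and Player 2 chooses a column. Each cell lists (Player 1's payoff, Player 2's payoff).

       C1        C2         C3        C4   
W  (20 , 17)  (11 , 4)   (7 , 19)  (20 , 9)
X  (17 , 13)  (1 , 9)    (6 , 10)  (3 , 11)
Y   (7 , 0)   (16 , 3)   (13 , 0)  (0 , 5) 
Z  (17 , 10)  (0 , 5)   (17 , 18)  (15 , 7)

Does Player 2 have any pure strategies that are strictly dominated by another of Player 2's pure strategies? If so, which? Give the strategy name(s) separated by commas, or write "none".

Nothing dominates C1: C2 at W (17>4); C3 at X (13>10); C4 at W (17>9).
C2: dominated, since C4 does at least as well everywhere (W: 9>4, X: 11>9, Y: 5>3, Z: 7>5).
C3: no other strategy beats it everywhere (C1 at W (19>17); C2 at W (19>4); C4 at W (19>9)).
Nothing dominates C4: C1 at Y (5>0); C2 at W (9>4); C3 at X (11>10).

C2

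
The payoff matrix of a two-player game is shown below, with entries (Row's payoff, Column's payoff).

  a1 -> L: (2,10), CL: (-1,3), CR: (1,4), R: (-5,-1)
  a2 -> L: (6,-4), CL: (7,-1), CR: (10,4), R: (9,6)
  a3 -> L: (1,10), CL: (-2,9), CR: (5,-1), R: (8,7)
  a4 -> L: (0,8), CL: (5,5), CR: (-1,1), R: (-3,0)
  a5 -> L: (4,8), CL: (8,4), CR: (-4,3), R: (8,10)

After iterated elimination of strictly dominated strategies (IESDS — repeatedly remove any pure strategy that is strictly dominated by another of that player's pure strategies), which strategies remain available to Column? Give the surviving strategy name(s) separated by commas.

R

Row's strategy a1 is strictly dominated by a2 (L: 6>2, CL: 7>-1, CR: 10>1, R: 9>-5) and is removed.
For Row, a2 strictly dominates a3 on the remaining columns (L: 6>1, CL: 7>-2, CR: 10>5, R: 9>8); eliminate a3.
Row's strategy a4 is strictly dominated by a2 (L: 6>0, CL: 7>5, CR: 10>-1, R: 9>-3) and is removed.
Column L is eliminated: R beats it against every remaining row (a2: 6>-4, a5: 10>8).
Column's strategy CL is strictly dominated by R (a2: 6>-1, a5: 10>4) and is removed.
Row a5 is eliminated: a2 beats it against every remaining column (CR: 10>-4, R: 9>8).
For Column, R strictly dominates CR on the remaining rows (a2: 6>4); eliminate CR.
Among the remaining strategies, none is strictly dominated by another pure strategy of the same player, so the elimination stops.
Surviving strategies — Row: {a2}; Column: {R}.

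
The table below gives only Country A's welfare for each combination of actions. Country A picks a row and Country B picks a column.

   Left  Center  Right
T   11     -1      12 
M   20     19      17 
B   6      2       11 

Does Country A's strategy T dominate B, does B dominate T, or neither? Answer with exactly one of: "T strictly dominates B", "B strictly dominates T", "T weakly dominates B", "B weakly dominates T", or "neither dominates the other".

neither dominates the other

T's payoffs vs B's, by Country B's action — Left: 11>6, Center: -1<2, Right: 12>11.
T does better at Left, Right but worse at Center; neither strategy dominates the other.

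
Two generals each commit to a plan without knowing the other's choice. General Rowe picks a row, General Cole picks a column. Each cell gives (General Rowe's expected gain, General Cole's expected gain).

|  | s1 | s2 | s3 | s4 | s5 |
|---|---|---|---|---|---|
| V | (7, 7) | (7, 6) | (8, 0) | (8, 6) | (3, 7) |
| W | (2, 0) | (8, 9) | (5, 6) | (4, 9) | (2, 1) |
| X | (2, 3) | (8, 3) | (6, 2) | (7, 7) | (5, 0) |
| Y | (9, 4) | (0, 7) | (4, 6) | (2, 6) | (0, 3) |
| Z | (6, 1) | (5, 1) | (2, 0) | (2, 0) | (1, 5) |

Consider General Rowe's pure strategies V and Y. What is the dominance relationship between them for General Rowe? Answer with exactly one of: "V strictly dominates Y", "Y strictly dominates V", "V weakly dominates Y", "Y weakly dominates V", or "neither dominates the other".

Compare V to Y across each opponent action: s1: 7<9, s2: 7>0, s3: 8>4, s4: 8>2, s5: 3>0.
V does better at s2, s3, s4, s5 but worse at s1; neither strategy dominates the other.

neither dominates the other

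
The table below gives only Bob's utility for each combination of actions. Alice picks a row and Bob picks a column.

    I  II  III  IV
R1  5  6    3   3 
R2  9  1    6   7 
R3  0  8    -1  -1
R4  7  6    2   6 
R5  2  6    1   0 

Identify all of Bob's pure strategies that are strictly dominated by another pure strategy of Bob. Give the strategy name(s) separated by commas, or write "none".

III, IV

I is not dominated — it holds its own against II at R2 (9>1); III at R1 (5>3); IV at R1 (5>3).
II is not dominated — it holds its own against I at R1 (6>5); III at R1 (6>3); IV at R1 (6>3).
I strictly dominates III — R1: 5>3, R2: 9>6, R3: 0>-1, R4: 7>2, R5: 2>1.
IV: dominated, since I does at least as well everywhere (R1: 5>3, R2: 9>7, R3: 0>-1, R4: 7>6, R5: 2>0).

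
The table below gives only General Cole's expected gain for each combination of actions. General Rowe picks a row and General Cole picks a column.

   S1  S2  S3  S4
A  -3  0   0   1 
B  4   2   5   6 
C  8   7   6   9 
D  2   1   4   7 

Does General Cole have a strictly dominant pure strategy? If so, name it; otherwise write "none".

S4

S4 vs S1: A: 1>-3, B: 6>4, C: 9>8, D: 7>2.
S4 vs S2: A: 1>0, B: 6>2, C: 9>7, D: 7>1.
S4 vs S3: A: 1>0, B: 6>5, C: 9>6, D: 7>4.
S4 strictly beats every other strategy against every opponent action, so it is strictly dominant.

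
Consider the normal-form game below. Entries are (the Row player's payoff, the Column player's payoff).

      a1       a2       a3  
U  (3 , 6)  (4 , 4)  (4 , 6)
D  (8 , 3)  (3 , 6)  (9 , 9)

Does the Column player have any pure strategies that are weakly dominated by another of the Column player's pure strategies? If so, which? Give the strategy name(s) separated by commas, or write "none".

a1, a2

a1 is weakly dominated by a3 (U: 6=6, D: 9>3).
a2: dominated, since a3 does at least as well everywhere (U: 6>4, D: 9>6).
Nothing dominates a3: a1 at D (9>3); a2 at U (6>4).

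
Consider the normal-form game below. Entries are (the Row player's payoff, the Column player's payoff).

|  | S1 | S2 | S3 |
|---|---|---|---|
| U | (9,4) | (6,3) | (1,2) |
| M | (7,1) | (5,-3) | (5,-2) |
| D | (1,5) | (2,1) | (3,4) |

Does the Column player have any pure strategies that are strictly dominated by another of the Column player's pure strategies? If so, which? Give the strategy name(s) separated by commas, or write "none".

Nothing dominates S1: S2 at U (4>3); S3 at U (4>2).
S2: dominated, since S1 does at least as well everywhere (U: 4>3, M: 1>-3, D: 5>1).
S3: dominated, since S1 does at least as well everywhere (U: 4>2, M: 1>-2, D: 5>4).

S2, S3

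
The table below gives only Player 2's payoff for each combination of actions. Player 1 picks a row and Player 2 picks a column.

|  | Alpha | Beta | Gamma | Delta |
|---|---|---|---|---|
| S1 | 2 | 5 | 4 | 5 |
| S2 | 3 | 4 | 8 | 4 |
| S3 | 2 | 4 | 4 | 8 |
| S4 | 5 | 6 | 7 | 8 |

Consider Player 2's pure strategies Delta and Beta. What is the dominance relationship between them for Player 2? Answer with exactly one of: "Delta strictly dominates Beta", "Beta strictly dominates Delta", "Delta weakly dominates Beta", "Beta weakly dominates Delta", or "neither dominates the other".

Delta weakly dominates Beta

Delta's payoffs vs Beta's, by Player 1's action — S1: 5=5, S2: 4=4, S3: 8>4, S4: 8>6.
Delta is at least as good everywhere and strictly better somewhere (tied only at S1, S2), so Delta weakly but not strictly dominates Beta.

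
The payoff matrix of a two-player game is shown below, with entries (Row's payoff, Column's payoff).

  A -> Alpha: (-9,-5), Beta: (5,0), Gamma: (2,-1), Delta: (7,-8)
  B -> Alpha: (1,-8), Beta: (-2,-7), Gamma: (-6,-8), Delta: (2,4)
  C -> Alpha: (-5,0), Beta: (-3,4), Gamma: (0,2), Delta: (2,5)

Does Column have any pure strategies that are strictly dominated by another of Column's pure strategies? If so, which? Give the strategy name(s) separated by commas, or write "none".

Beta strictly dominates Alpha — A: 0>-5, B: -7>-8, C: 4>0.
Nothing dominates Beta: Alpha at A (0>-5); Gamma at A (0>-1); Delta at A (0>-8).
Gamma is strictly dominated by Beta (A: 0>-1, B: -7>-8, C: 4>2).
Delta is not dominated — it holds its own against Alpha at B (4>-8); Beta at B (4>-7); Gamma at B (4>-8).

Alpha, Gamma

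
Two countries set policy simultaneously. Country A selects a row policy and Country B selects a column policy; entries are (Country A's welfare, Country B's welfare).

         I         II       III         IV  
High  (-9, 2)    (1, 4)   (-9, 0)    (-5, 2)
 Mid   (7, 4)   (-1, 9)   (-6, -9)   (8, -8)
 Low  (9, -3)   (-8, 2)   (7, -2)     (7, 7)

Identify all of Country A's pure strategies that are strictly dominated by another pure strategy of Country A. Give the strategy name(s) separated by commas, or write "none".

Nothing dominates High: Mid at II (1>-1); Low at II (1>-8).
Nothing dominates Mid: High at I (7>-9); Low at II (-1>-8).
Nothing dominates Low: High at I (9>-9); Mid at I (9>7).

none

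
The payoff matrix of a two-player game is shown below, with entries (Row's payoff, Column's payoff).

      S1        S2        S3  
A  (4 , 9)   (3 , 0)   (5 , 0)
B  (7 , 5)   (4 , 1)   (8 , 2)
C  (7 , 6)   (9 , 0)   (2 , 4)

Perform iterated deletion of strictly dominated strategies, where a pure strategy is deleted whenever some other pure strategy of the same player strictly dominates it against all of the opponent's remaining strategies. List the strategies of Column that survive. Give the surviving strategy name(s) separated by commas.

S1

Row's strategy A is strictly dominated by B (S1: 7>4, S2: 4>3, S3: 8>5) and is removed.
Column's strategy S2 is strictly dominated by S1 (B: 5>1, C: 6>0) and is removed.
For Column, S1 strictly dominates S3 on the remaining rows (B: 5>2, C: 6>4); eliminate S3.
Among the remaining strategies, none is strictly dominated by another pure strategy of the same player, so the elimination stops.
Surviving strategies — Row: {B, C}; Column: {S1}.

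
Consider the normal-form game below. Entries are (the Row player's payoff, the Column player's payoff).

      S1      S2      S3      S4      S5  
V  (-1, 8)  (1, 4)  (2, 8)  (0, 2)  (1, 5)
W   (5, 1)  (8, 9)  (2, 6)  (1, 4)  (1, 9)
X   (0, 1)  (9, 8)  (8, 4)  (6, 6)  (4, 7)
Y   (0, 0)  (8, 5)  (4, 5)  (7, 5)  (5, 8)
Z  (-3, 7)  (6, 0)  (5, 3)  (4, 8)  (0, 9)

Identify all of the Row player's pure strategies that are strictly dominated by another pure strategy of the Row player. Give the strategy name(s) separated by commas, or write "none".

V: dominated, since X does at least as well everywhere (S1: 0>-1, S2: 9>1, S3: 8>2, S4: 6>0, S5: 4>1).
W is not dominated — it holds its own against V at S1 (5>-1); X at S1 (5>0); Y at S1 (5>0); Z at S1 (5>-3).
X is not dominated — it holds its own against V at S1 (0>-1); W at S2 (9>8); Y at S1 (0=0); Z at S1 (0>-3).
Y is not dominated — it holds its own against V at S1 (0>-1); W at S2 (8=8); X at S1 (0=0); Z at S1 (0>-3).
Z: dominated, since X does at least as well everywhere (S1: 0>-3, S2: 9>6, S3: 8>5, S4: 6>4, S5: 4>0).

V, Z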